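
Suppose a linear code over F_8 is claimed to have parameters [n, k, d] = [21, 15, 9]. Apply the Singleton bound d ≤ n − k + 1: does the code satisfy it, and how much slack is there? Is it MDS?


Singleton RHS = n − k + 1 = 7, slack = -2, bound violated (no such code; not MDS).

Singleton bound: d ≤ n − k + 1.
Here n = 21, k = 15, so n − k + 1 = 7.
Given d = 9, check d ≤ 7: NO.
Slack = (n − k + 1) − d = -2.
The slack is negative: d = 9 exceeds n − k + 1 = 7 by 2, so the Singleton bound is violated and no linear [21, 15, 9]_8 code can exist. In particular it is not MDS (MDS requires d = n − k + 1 exactly).
Description: the claimed parameters are [21, 15, 9]_8; such a code would be impossible (violates the Singleton bound).


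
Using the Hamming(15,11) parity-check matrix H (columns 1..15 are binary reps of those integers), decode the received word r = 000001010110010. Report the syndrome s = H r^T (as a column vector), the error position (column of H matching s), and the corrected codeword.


s = (0, 0, 0, 1)^T, error position = 1, corrected codeword c = 100001010110010

Compute s = H r^T mod 2 one row at a time:
  s_1 = 1 + 0 + 1 + 1 + 0 + 0 + 1 + 0 = 4 ≡ 0 (mod 2).
  s_2 = 0 + 0 + 1 + 0 + 0 + 0 + 1 + 0 = 2 ≡ 0 (mod 2).
  s_3 = 0 + 0 + 1 + 0 + 1 + 1 + 1 + 0 = 4 ≡ 0 (mod 2).
  s_4 = 0 + 0 + 0 + 0 + 0 + 1 + 0 + 0 = 1 ≡ 1 (mod 2).
s = (0, 0, 0, 1)^T — this equals column 1 of H (binary 0001), so error is at position 1.
Correct: flip bit 1 of r = 000001010110010 to get c = 100001010110010.


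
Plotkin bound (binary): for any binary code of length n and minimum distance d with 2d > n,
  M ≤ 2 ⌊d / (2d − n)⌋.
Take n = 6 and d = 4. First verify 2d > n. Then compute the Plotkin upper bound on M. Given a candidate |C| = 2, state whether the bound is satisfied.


Plotkin bound M ≤ 4; given |C| = 2 ≤ bound (satisfied).

Check applicability: 2d = 8, n = 6.
2d − n = 2 > 0, so Plotkin applies.
Compute d/(2d−n) = 4/2 ≈ 2.0000.
⌊d/(2d−n)⌋ = 2.
Plotkin bound: M ≤ 2·2 = 4.
Given |C| = 2, check: satisfied.
This |C| is below the Plotkin bound.


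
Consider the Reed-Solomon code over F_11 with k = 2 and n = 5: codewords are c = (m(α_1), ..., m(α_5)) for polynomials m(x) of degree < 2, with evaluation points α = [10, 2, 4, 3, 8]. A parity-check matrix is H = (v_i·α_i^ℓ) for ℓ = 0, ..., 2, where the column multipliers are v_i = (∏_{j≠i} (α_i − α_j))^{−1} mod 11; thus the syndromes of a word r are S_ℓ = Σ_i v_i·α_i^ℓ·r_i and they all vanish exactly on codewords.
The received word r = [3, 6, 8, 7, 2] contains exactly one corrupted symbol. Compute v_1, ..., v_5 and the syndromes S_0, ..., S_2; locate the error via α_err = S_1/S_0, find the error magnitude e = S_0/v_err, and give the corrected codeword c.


S = (6, 4, 10), error at position 5, error magnitude e = 1, c = [3, 6, 8, 7, 1].

Step 1: column multipliers v_i = (∏_{j≠i}(α_i − α_j))^{−1} mod 11.
  i = 1 (α = 10): (10−2)(10−4)(10−3)(10−8) = 8·6·7·2 = 672 ≡ 1, so v_1 = 1^{−1} = 1 (mod 11).
  i = 2 (α = 2): (2−10)(2−4)(2−3)(2−8) = (−8)·(−2)·(−1)·(−6) = 96 ≡ 8, so v_2 = 8^{−1} = 7 (mod 11).
  i = 3 (α = 4): (4−10)(4−2)(4−3)(4−8) = (−6)·2·1·(−4) = 48 ≡ 4, so v_3 = 4^{−1} = 3 (mod 11).
  i = 4 (α = 3): (3−10)(3−2)(3−4)(3−8) = (−7)·1·(−1)·(−5) = −35 ≡ 9, so v_4 = 9^{−1} = 5 (mod 11).
  i = 5 (α = 8): (8−10)(8−2)(8−4)(8−3) = (−2)·6·4·5 = −240 ≡ 2, so v_5 = 2^{−1} = 6 (mod 11).
  v = [1, 7, 3, 5, 6].
Step 2: syndromes of r = [3, 6, 8, 7, 2] (all sums mod 11).
  S_0 = Σ v_i r_i = 1·3 + 7·6 + 3·8 + 5·7 + 6·2 = 116 ≡ 6.
  S_1 = Σ v_i α_i r_i = 1·10·3 + 7·2·6 + 3·4·8 + 5·3·7 + 6·8·2 = 411 ≡ 4.
  α_i^2 mod 11 = [1, 4, 5, 9, 9].
  S_2 = Σ v_i α_i^2 r_i = 1·1·3 + 7·4·6 + 3·5·8 + 5·9·7 + 6·9·2 = 714 ≡ 10.
  S = (6, 4, 10) ≠ 0, so r is not a codeword (an error is present).
Step 3: locate the error. For a single error e at position i, S_ℓ = v_i·e·α_i^ℓ, so α_err = S_1/S_0.
  S_0^{−1} = 6^{−1} = 2 (mod 11), so α_err = 4·2 = 8 ≡ 8 = α_5. Error position i = 5.
  Consistency check: S_2/S_1 = 10·3 = 30 ≡ 8 = α_err ✓ (single-error assumption holds).
Step 4: error magnitude e = S_0/v_5 = S_0·∏_{j≠5}(α_5 − α_j) = 6·2 = 12 ≡ 1 (mod 11).
Step 5: correct position 5: c_5 = r_5 − e = 2 − 1 ≡ 1 (mod 11). Hence c = [3, 6, 8, 7, 1].
  Check: interpolating c through the α_i gives m(x) = 4 + 1·x (degree < 2) with m(α_i) = c_i for every i, so c is indeed a codeword.


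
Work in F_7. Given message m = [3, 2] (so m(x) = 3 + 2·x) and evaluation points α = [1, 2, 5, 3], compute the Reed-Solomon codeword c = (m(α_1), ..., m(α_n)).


c = [5, 0, 6, 2]

Message polynomial: m(x) = 3 + 2·x (mod 7).
For each evaluation point α_i, compute m(α_i) mod 7:
  α_1 = 1: Horner steps 2 → 5, so m(1) = 5.
  α_2 = 2: Horner steps 2 → 0, so m(2) = 0.
  α_3 = 5: Horner steps 2 → 6, so m(5) = 6.
  α_4 = 3: Horner steps 2 → 2, so m(3) = 2.
Codeword c = [5, 0, 6, 2] ∈ F_7^4.


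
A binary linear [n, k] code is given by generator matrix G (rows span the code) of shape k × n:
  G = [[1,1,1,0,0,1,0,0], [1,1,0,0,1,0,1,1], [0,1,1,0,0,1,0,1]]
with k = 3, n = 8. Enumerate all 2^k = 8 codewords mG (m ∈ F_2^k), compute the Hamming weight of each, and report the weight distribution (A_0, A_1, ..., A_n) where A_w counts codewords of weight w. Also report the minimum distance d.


Weight distribution: A_0 = 1, A_2 = 1, A_3 = 1, A_4 = 2, A_5 = 3. Minimum distance d = 2.

Enumerate all 2^3 = 8 messages m ∈ F_2^3.
For each, compute codeword c = mG in F_2^8, then tally its weight.
  m = 000 → c = 00000000, weight = 0.
  m = 100 → c = 11100100, weight = 4.
  m = 010 → c = 11001011, weight = 5.
  m = 110 → c = 00101111, weight = 5.
  m = 001 → c = 01100101, weight = 4.
  m = 101 → c = 10000001, weight = 2.
  m = 011 → c = 10101110, weight = 5.
  m = 111 → c = 01001010, weight = 3.
Tally weights:
  weight 0: 1 codewords.
  weight 2: 1 codewords.
  weight 3: 1 codewords.
  weight 4: 2 codewords.
  weight 5: 3 codewords.
Minimum distance d = smallest w > 0 with A_w > 0 = 2.
Sanity: Σ A_w = 8 = 2^3 = 8 ✓.


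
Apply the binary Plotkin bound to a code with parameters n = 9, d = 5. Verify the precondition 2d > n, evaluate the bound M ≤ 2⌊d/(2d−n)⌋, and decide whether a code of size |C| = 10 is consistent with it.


Plotkin bound M ≤ 10; given |C| = 10 ≤ bound (satisfied).

Check applicability: 2d = 10, n = 9.
2d − n = 1 > 0, so Plotkin applies.
Compute d/(2d−n) = 5/1 ≈ 5.0000.
⌊d/(2d−n)⌋ = 5.
Plotkin bound: M ≤ 2·5 = 10.
Given |C| = 10, check: satisfied.
This |C| is at the Plotkin bound.


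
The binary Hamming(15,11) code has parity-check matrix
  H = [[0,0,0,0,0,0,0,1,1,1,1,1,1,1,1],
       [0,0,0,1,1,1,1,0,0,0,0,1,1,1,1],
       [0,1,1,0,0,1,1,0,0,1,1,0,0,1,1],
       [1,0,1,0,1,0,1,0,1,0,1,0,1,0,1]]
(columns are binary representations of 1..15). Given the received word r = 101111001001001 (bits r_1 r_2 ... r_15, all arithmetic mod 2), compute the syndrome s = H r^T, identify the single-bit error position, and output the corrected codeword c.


s = (1, 1, 1, 1)^T, error position = 15, corrected codeword c = 101111001001000

Compute s = H r^T mod 2 one row at a time:
  s_1 = 0 + 1 + 0 + 0 + 1 + 0 + 0 + 1 = 3 ≡ 1 (mod 2).
  s_2 = 1 + 1 + 1 + 0 + 1 + 0 + 0 + 1 = 5 ≡ 1 (mod 2).
  s_3 = 0 + 1 + 1 + 0 + 0 + 0 + 0 + 1 = 3 ≡ 1 (mod 2).
  s_4 = 1 + 1 + 1 + 0 + 1 + 0 + 0 + 1 = 5 ≡ 1 (mod 2).
s = (1, 1, 1, 1)^T — this equals column 15 of H (binary 1111), so error is at position 15.
Correct: flip bit 15 of r = 101111001001001 to get c = 101111001001000.


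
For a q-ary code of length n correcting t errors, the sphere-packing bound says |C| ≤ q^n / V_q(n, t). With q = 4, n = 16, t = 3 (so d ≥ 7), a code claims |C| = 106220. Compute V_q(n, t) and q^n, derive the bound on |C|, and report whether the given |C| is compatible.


V_q(n, t) = 16249, q^n = 4294967296, Hamming bound = 264321, |C| = 106220 ≤ bound (satisfied).

Step 1: Compute V_q(n, t) = Σ_{j=0}^3 C(n, j) (q−1)^j.
  j = 0: C(16,0)·(3)^0 = 1·1 = 1.
  j = 1: C(16,1)·(3)^1 = 16·3 = 48.
  j = 2: C(16,2)·(3)^2 = 120·9 = 1080.
  j = 3: C(16,3)·(3)^3 = 560·27 = 15120.
  V_q(n, t) = 1 + 48 + 1080 + 15120 = 16249.
Step 2: q^n = 4^16 = 4294967296.
Step 3: Hamming bound ⌊q^n / V_q(n,t)⌋ = ⌊4294967296/16249⌋ = 264321.
Step 4: Compare |C| = 106220 to 264321: satisfied.
The claimed |C| lies below the Hamming bound.


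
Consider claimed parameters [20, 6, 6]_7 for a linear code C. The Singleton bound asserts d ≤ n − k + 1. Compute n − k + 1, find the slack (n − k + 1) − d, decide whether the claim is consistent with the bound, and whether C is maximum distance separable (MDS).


Singleton RHS = n − k + 1 = 15, slack = 9, bound satisfied, not MDS.

Singleton bound: d ≤ n − k + 1.
Here n = 20, k = 6, so n − k + 1 = 15.
Given d = 6, check d ≤ 15: YES.
Slack = (n − k + 1) − d = 9.
The code is NOT MDS (slack = 9 > 0).
Description: the claimed parameters are [20, 6, 6]_7; such a code would be non-MDS.


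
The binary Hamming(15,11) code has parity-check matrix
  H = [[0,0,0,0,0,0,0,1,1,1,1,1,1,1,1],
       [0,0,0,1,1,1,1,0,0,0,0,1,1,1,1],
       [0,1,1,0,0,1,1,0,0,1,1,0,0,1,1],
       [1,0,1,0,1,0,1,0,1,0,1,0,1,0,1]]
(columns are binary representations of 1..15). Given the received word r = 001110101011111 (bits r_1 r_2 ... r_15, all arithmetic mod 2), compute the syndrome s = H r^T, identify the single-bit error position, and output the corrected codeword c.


s = (0, 1, 1, 1)^T, error position = 7, corrected codeword c = 001110001011111

Compute s = H r^T mod 2 one row at a time:
  s_1 = 0 + 1 + 0 + 1 + 1 + 1 + 1 + 1 = 6 ≡ 0 (mod 2).
  s_2 = 1 + 1 + 0 + 1 + 1 + 1 + 1 + 1 = 7 ≡ 1 (mod 2).
  s_3 = 0 + 1 + 0 + 1 + 0 + 1 + 1 + 1 = 5 ≡ 1 (mod 2).
  s_4 = 0 + 1 + 1 + 1 + 1 + 1 + 1 + 1 = 7 ≡ 1 (mod 2).
s = (0, 1, 1, 1)^T — this equals column 7 of H (binary 0111), so error is at position 7.
Correct: flip bit 7 of r = 001110101011111 to get c = 001110001011111.


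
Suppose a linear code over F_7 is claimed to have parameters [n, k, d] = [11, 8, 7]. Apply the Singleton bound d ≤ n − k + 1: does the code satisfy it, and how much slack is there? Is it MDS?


Singleton RHS = n − k + 1 = 4, slack = -3, bound violated (no such code; not MDS).

Singleton bound: d ≤ n − k + 1.
Here n = 11, k = 8, so n − k + 1 = 4.
Given d = 7, check d ≤ 4: NO.
Slack = (n − k + 1) − d = -3.
The slack is negative: d = 7 exceeds n − k + 1 = 4 by 3, so the Singleton bound is violated and no linear [11, 8, 7]_7 code can exist. In particular it is not MDS (MDS requires d = n − k + 1 exactly).
Description: the claimed parameters are [11, 8, 7]_7; such a code would be impossible (violates the Singleton bound).


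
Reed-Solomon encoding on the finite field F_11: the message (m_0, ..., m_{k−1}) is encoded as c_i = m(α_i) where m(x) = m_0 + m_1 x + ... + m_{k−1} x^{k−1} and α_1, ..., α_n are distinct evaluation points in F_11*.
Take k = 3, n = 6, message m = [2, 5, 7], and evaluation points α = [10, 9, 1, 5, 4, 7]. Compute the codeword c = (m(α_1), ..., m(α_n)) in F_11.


c = [4, 9, 3, 4, 2, 6]

Message polynomial: m(x) = 2 + 5·x + 7·x^2 (mod 11).
For each evaluation point α_i, compute m(α_i) mod 11:
  α_1 = 10: Horner steps 7 → 9 → 4, so m(10) = 4.
  α_2 = 9: Horner steps 7 → 2 → 9, so m(9) = 9.
  α_3 = 1: Horner steps 7 → 1 → 3, so m(1) = 3.
  α_4 = 5: Horner steps 7 → 7 → 4, so m(5) = 4.
  α_5 = 4: Horner steps 7 → 0 → 2, so m(4) = 2.
  α_6 = 7: Horner steps 7 → 10 → 6, so m(7) = 6.
Codeword c = [4, 9, 3, 4, 2, 6] ∈ F_11^6.


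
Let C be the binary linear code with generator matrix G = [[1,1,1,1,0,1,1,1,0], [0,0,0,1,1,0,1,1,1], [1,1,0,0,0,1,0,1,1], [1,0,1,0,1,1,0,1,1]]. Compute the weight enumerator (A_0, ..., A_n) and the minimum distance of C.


Weight distribution: A_0 = 1, A_2 = 1, A_3 = 3, A_4 = 1, A_5 = 4, A_6 = 5, A_7 = 1. Minimum distance d = 2.

Enumerate all 2^4 = 16 messages m ∈ F_2^4.
For each, compute codeword c = mG in F_2^9, then tally its weight.
  m = 0000 → c = 000000000, weight = 0.
  m = 1000 → c = 111101110, weight = 7.
  m = 0100 → c = 000110111, weight = 5.
  m = 1100 → c = 111011001, weight = 6.
  m = 0010 → c = 110001011, weight = 5.
  m = 1010 → c = 001100101, weight = 4.
  m = 0110 → c = 110111100, weight = 6.
  m = 1110 → c = 001010010, weight = 3.
  m = 0001 → c = 101011011, weight = 6.
  m = 1001 → c = 010110101, weight = 5.
  m = 0101 → c = 101101100, weight = 5.
  m = 1101 → c = 010000010, weight = 2.
  m = 0011 → c = 011010000, weight = 3.
  m = 1011 → c = 100111110, weight = 6.
  m = 0111 → c = 011100111, weight = 6.
  m = 1111 → c = 100001001, weight = 3.
Tally weights:
  weight 0: 1 codewords.
  weight 2: 1 codewords.
  weight 3: 3 codewords.
  weight 4: 1 codewords.
  weight 5: 4 codewords.
  weight 6: 5 codewords.
  weight 7: 1 codewords.
Minimum distance d = smallest w > 0 with A_w > 0 = 2.
Sanity: Σ A_w = 16 = 2^4 = 16 ✓.


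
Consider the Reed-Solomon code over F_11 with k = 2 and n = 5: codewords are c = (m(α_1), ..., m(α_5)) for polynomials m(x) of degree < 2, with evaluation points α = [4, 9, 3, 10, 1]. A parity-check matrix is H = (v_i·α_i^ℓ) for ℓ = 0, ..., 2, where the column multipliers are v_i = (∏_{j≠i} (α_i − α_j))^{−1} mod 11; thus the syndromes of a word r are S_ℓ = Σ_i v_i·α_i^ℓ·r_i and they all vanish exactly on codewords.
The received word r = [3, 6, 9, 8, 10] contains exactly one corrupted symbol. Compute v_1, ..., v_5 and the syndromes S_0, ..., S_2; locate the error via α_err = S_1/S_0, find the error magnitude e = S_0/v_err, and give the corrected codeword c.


S = (2, 9, 2), error at position 4, error magnitude e = 8, c = [3, 6, 9, 0, 10].

Step 1: column multipliers v_i = (∏_{j≠i}(α_i − α_j))^{−1} mod 11.
  i = 1 (α = 4): (4−9)(4−3)(4−10)(4−1) = (−5)·1·(−6)·3 = 90 ≡ 2, so v_1 = 2^{−1} = 6 (mod 11).
  i = 2 (α = 9): (9−4)(9−3)(9−10)(9−1) = 5·6·(−1)·8 = −240 ≡ 2, so v_2 = 2^{−1} = 6 (mod 11).
  i = 3 (α = 3): (3−4)(3−9)(3−10)(3−1) = (−1)·(−6)·(−7)·2 = −84 ≡ 4, so v_3 = 4^{−1} = 3 (mod 11).
  i = 4 (α = 10): (10−4)(10−9)(10−3)(10−1) = 6·1·7·9 = 378 ≡ 4, so v_4 = 4^{−1} = 3 (mod 11).
  i = 5 (α = 1): (1−4)(1−9)(1−3)(1−10) = (−3)·(−8)·(−2)·(−9) = 432 ≡ 3, so v_5 = 3^{−1} = 4 (mod 11).
  v = [6, 6, 3, 3, 4].
Step 2: syndromes of r = [3, 6, 9, 8, 10] (all sums mod 11).
  S_0 = Σ v_i r_i = 6·3 + 6·6 + 3·9 + 3·8 + 4·10 = 145 ≡ 2.
  S_1 = Σ v_i α_i r_i = 6·4·3 + 6·9·6 + 3·3·9 + 3·10·8 + 4·1·10 = 757 ≡ 9.
  α_i^2 mod 11 = [5, 4, 9, 1, 1].
  S_2 = Σ v_i α_i^2 r_i = 6·5·3 + 6·4·6 + 3·9·9 + 3·1·8 + 4·1·10 = 541 ≡ 2.
  S = (2, 9, 2) ≠ 0, so r is not a codeword (an error is present).
Step 3: locate the error. For a single error e at position i, S_ℓ = v_i·e·α_i^ℓ, so α_err = S_1/S_0.
  S_0^{−1} = 2^{−1} = 6 (mod 11), so α_err = 9·6 = 54 ≡ 10 = α_4. Error position i = 4.
  Consistency check: S_2/S_1 = 2·5 = 10 ≡ 10 = α_err ✓ (single-error assumption holds).
Step 4: error magnitude e = S_0/v_4 = S_0·∏_{j≠4}(α_4 − α_j) = 2·4 = 8 ≡ 8 (mod 11).
Step 5: correct position 4: c_4 = r_4 − e = 8 − 8 ≡ 0 (mod 11). Hence c = [3, 6, 9, 0, 10].
  Check: interpolating c through the α_i gives m(x) = 5 + 5·x (degree < 2) with m(α_i) = c_i for every i, so c is indeed a codeword.


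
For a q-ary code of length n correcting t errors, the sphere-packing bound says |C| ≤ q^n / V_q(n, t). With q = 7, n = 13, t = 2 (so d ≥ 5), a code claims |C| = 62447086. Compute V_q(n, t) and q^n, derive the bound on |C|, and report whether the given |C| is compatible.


V_q(n, t) = 2887, q^n = 96889010407, Hamming bound = 33560446, |C| = 62447086 > bound (violated).

Step 1: Compute V_q(n, t) = Σ_{j=0}^2 C(n, j) (q−1)^j.
  j = 0: C(13,0)·(6)^0 = 1·1 = 1.
  j = 1: C(13,1)·(6)^1 = 13·6 = 78.
  j = 2: C(13,2)·(6)^2 = 78·36 = 2808.
  V_q(n, t) = 1 + 78 + 2808 = 2887.
Step 2: q^n = 7^13 = 96889010407.
Step 3: Hamming bound ⌊q^n / V_q(n,t)⌋ = ⌊96889010407/2887⌋ = 33560446.
Step 4: Compare |C| = 62447086 to 33560446: violated.
The claimed |C| lies above the Hamming bound, so no 7-ary code of length 13 with d ≥ 5 can have 62447086 codewords.


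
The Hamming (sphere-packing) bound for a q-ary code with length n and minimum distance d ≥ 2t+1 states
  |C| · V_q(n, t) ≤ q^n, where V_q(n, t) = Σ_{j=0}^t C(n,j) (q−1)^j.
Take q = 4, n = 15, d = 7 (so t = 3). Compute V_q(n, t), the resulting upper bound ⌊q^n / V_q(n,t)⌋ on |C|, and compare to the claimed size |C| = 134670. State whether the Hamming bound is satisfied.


V_q(n, t) = 13276, q^n = 1073741824, Hamming bound = 80878, |C| = 134670 > bound (violated).

Step 1: Compute V_q(n, t) = Σ_{j=0}^3 C(n, j) (q−1)^j.
  j = 0: C(15,0)·(3)^0 = 1·1 = 1.
  j = 1: C(15,1)·(3)^1 = 15·3 = 45.
  j = 2: C(15,2)·(3)^2 = 105·9 = 945.
  j = 3: C(15,3)·(3)^3 = 455·27 = 12285.
  V_q(n, t) = 1 + 45 + 945 + 12285 = 13276.
Step 2: q^n = 4^15 = 1073741824.
Step 3: Hamming bound ⌊q^n / V_q(n,t)⌋ = ⌊1073741824/13276⌋ = 80878.
Step 4: Compare |C| = 134670 to 80878: violated.
The claimed |C| lies above the Hamming bound, so no 4-ary code of length 15 with d ≥ 7 can have 134670 codewords.


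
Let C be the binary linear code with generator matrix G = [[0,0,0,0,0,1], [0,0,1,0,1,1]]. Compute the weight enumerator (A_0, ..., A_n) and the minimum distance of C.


Weight distribution: A_0 = 1, A_1 = 1, A_2 = 1, A_3 = 1. Minimum distance d = 1.

Enumerate all 2^2 = 4 messages m ∈ F_2^2.
For each, compute codeword c = mG in F_2^6, then tally its weight.
  m = 00 → c = 000000, weight = 0.
  m = 10 → c = 000001, weight = 1.
  m = 01 → c = 001011, weight = 3.
  m = 11 → c = 001010, weight = 2.
Tally weights:
  weight 0: 1 codewords.
  weight 1: 1 codewords.
  weight 2: 1 codewords.
  weight 3: 1 codewords.
Minimum distance d = smallest w > 0 with A_w > 0 = 1.
Sanity: Σ A_w = 4 = 2^2 = 4 ✓.


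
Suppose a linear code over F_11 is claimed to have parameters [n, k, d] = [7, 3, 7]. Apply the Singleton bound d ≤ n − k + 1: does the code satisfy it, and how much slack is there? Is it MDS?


Singleton RHS = n − k + 1 = 5, slack = -2, bound violated (no such code; not MDS).

Singleton bound: d ≤ n − k + 1.
Here n = 7, k = 3, so n − k + 1 = 5.
Given d = 7, check d ≤ 5: NO.
Slack = (n − k + 1) − d = -2.
The slack is negative: d = 7 exceeds n − k + 1 = 5 by 2, so the Singleton bound is violated and no linear [7, 3, 7]_11 code can exist. In particular it is not MDS (MDS requires d = n − k + 1 exactly).
Description: the claimed parameters are [7, 3, 7]_11; such a code would be impossible (violates the Singleton bound).


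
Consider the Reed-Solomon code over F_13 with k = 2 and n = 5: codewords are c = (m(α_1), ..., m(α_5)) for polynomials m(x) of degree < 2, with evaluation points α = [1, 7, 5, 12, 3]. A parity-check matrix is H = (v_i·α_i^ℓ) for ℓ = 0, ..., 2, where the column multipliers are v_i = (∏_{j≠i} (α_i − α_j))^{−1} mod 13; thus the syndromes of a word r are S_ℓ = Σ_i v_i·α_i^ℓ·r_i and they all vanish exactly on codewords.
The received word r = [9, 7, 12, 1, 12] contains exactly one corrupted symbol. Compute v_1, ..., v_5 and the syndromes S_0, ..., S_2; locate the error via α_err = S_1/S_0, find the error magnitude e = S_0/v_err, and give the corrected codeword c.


S = (5, 2, 6), error at position 5, error magnitude e = 8, c = [9, 7, 12, 1, 4].

Step 1: column multipliers v_i = (∏_{j≠i}(α_i − α_j))^{−1} mod 13.
  i = 1 (α = 1): (1−7)(1−5)(1−12)(1−3) = (−6)·(−4)·(−11)·(−2) = 528 ≡ 8, so v_1 = 8^{−1} = 5 (mod 13).
  i = 2 (α = 7): (7−1)(7−5)(7−12)(7−3) = 6·2·(−5)·4 = −240 ≡ 7, so v_2 = 7^{−1} = 2 (mod 13).
  i = 3 (α = 5): (5−1)(5−7)(5−12)(5−3) = 4·(−2)·(−7)·2 = 112 ≡ 8, so v_3 = 8^{−1} = 5 (mod 13).
  i = 4 (α = 12): (12−1)(12−7)(12−5)(12−3) = 11·5·7·9 = 3465 ≡ 7, so v_4 = 7^{−1} = 2 (mod 13).
  i = 5 (α = 3): (3−1)(3−7)(3−5)(3−12) = 2·(−4)·(−2)·(−9) = −144 ≡ 12, so v_5 = 12^{−1} = 12 (mod 13).
  v = [5, 2, 5, 2, 12].
Step 2: syndromes of r = [9, 7, 12, 1, 12] (all sums mod 13).
  S_0 = Σ v_i r_i = 5·9 + 2·7 + 5·12 + 2·1 + 12·12 = 265 ≡ 5.
  S_1 = Σ v_i α_i r_i = 5·1·9 + 2·7·7 + 5·5·12 + 2·12·1 + 12·3·12 = 899 ≡ 2.
  α_i^2 mod 13 = [1, 10, 12, 1, 9].
  S_2 = Σ v_i α_i^2 r_i = 5·1·9 + 2·10·7 + 5·12·12 + 2·1·1 + 12·9·12 = 2203 ≡ 6.
  S = (5, 2, 6) ≠ 0, so r is not a codeword (an error is present).
Step 3: locate the error. For a single error e at position i, S_ℓ = v_i·e·α_i^ℓ, so α_err = S_1/S_0.
  S_0^{−1} = 5^{−1} = 8 (mod 13), so α_err = 2·8 = 16 ≡ 3 = α_5. Error position i = 5.
  Consistency check: S_2/S_1 = 6·7 = 42 ≡ 3 = α_err ✓ (single-error assumption holds).
Step 4: error magnitude e = S_0/v_5 = S_0·∏_{j≠5}(α_5 − α_j) = 5·12 = 60 ≡ 8 (mod 13).
Step 5: correct position 5: c_5 = r_5 − e = 12 − 8 ≡ 4 (mod 13). Hence c = [9, 7, 12, 1, 4].
  Check: interpolating c through the α_i gives m(x) = 5 + 4·x (degree < 2) with m(α_i) = c_i for every i, so c is indeed a codeword.


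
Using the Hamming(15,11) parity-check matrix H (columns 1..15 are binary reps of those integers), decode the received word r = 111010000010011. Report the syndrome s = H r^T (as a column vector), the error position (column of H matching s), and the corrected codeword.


s = (1, 1, 1, 1)^T, error position = 15, corrected codeword c = 111010000010010

Compute s = H r^T mod 2 one row at a time:
  s_1 = 0 + 0 + 0 + 1 + 0 + 0 + 1 + 1 = 3 ≡ 1 (mod 2).
  s_2 = 0 + 1 + 0 + 0 + 0 + 0 + 1 + 1 = 3 ≡ 1 (mod 2).
  s_3 = 1 + 1 + 0 + 0 + 0 + 1 + 1 + 1 = 5 ≡ 1 (mod 2).
  s_4 = 1 + 1 + 1 + 0 + 0 + 1 + 0 + 1 = 5 ≡ 1 (mod 2).
s = (1, 1, 1, 1)^T — this equals column 15 of H (binary 1111), so error is at position 15.
Correct: flip bit 15 of r = 111010000010011 to get c = 111010000010010.


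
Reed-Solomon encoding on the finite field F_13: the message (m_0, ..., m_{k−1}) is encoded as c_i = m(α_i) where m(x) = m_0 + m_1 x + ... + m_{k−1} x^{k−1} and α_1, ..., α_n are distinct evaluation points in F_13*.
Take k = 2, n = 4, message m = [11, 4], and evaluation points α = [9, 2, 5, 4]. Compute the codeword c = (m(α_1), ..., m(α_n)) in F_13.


c = [8, 6, 5, 1]

Message polynomial: m(x) = 11 + 4·x (mod 13).
For each evaluation point α_i, compute m(α_i) mod 13:
  α_1 = 9: Horner steps 4 → 8, so m(9) = 8.
  α_2 = 2: Horner steps 4 → 6, so m(2) = 6.
  α_3 = 5: Horner steps 4 → 5, so m(5) = 5.
  α_4 = 4: Horner steps 4 → 1, so m(4) = 1.
Codeword c = [8, 6, 5, 1] ∈ F_13^4.


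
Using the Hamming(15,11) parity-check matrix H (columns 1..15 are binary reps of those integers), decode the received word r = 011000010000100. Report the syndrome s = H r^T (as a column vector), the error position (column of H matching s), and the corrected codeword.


s = (0, 1, 0, 0)^T, error position = 4, corrected codeword c = 011100010000100

Compute s = H r^T mod 2 one row at a time:
  s_1 = 1 + 0 + 0 + 0 + 0 + 1 + 0 + 0 = 2 ≡ 0 (mod 2).
  s_2 = 0 + 0 + 0 + 0 + 0 + 1 + 0 + 0 = 1 ≡ 1 (mod 2).
  s_3 = 1 + 1 + 0 + 0 + 0 + 0 + 0 + 0 = 2 ≡ 0 (mod 2).
  s_4 = 0 + 1 + 0 + 0 + 0 + 0 + 1 + 0 = 2 ≡ 0 (mod 2).
s = (0, 1, 0, 0)^T — this equals column 4 of H (binary 0100), so error is at position 4.
Correct: flip bit 4 of r = 011000010000100 to get c = 011100010000100.


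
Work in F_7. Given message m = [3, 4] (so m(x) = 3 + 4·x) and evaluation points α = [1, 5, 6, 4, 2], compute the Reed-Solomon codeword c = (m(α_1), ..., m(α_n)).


c = [0, 2, 6, 5, 4]

Message polynomial: m(x) = 3 + 4·x (mod 7).
For each evaluation point α_i, compute m(α_i) mod 7:
  α_1 = 1: Horner steps 4 → 0, so m(1) = 0.
  α_2 = 5: Horner steps 4 → 2, so m(5) = 2.
  α_3 = 6: Horner steps 4 → 6, so m(6) = 6.
  α_4 = 4: Horner steps 4 → 5, so m(4) = 5.
  α_5 = 2: Horner steps 4 → 4, so m(2) = 4.
Codeword c = [0, 2, 6, 5, 4] ∈ F_7^5.


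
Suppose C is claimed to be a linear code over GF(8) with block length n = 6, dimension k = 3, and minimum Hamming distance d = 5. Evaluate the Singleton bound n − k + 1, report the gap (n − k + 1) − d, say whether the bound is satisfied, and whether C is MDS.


Singleton RHS = n − k + 1 = 4, slack = -1, bound violated (no such code; not MDS).

Singleton bound: d ≤ n − k + 1.
Here n = 6, k = 3, so n − k + 1 = 4.
Given d = 5, check d ≤ 4: NO.
Slack = (n − k + 1) − d = -1.
The slack is negative: d = 5 exceeds n − k + 1 = 4 by 1, so the Singleton bound is violated and no linear [6, 3, 5]_8 code can exist. In particular it is not MDS (MDS requires d = n − k + 1 exactly).
Description: the claimed parameters are [6, 3, 5]_8; such a code would be impossible (violates the Singleton bound).


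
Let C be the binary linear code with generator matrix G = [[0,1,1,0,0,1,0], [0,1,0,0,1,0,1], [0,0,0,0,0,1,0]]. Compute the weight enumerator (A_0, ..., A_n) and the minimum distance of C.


Weight distribution: A_0 = 1, A_1 = 1, A_2 = 1, A_3 = 3, A_4 = 2. Minimum distance d = 1.

Enumerate all 2^3 = 8 messages m ∈ F_2^3.
For each, compute codeword c = mG in F_2^7, then tally its weight.
  m = 000 → c = 0000000, weight = 0.
  m = 100 → c = 0110010, weight = 3.
  m = 010 → c = 0100101, weight = 3.
  m = 110 → c = 0010111, weight = 4.
  m = 001 → c = 0000010, weight = 1.
  m = 101 → c = 0110000, weight = 2.
  m = 011 → c = 0100111, weight = 4.
  m = 111 → c = 0010101, weight = 3.
Tally weights:
  weight 0: 1 codewords.
  weight 1: 1 codewords.
  weight 2: 1 codewords.
  weight 3: 3 codewords.
  weight 4: 2 codewords.
Minimum distance d = smallest w > 0 with A_w > 0 = 1.
Sanity: Σ A_w = 8 = 2^3 = 8 ✓.


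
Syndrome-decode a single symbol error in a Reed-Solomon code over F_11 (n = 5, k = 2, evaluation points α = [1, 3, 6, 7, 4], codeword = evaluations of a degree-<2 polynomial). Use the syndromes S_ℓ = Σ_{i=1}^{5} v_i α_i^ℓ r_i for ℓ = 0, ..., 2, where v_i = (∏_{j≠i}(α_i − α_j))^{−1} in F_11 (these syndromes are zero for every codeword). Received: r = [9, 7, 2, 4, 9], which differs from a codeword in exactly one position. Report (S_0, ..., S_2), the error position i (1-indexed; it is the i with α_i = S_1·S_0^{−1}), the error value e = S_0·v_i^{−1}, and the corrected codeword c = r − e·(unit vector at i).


S = (7, 7, 7), error at position 1, error magnitude e = 6, c = [3, 7, 2, 4, 9].

Step 1: column multipliers v_i = (∏_{j≠i}(α_i − α_j))^{−1} mod 11.
  i = 1 (α = 1): (1−3)(1−6)(1−7)(1−4) = (−2)·(−5)·(−6)·(−3) = 180 ≡ 4, so v_1 = 4^{−1} = 3 (mod 11).
  i = 2 (α = 3): (3−1)(3−6)(3−7)(3−4) = 2·(−3)·(−4)·(−1) = −24 ≡ 9, so v_2 = 9^{−1} = 5 (mod 11).
  i = 3 (α = 6): (6−1)(6−3)(6−7)(6−4) = 5·3·(−1)·2 = −30 ≡ 3, so v_3 = 3^{−1} = 4 (mod 11).
  i = 4 (α = 7): (7−1)(7−3)(7−6)(7−4) = 6·4·1·3 = 72 ≡ 6, so v_4 = 6^{−1} = 2 (mod 11).
  i = 5 (α = 4): (4−1)(4−3)(4−6)(4−7) = 3·1·(−2)·(−3) = 18 ≡ 7, so v_5 = 7^{−1} = 8 (mod 11).
  v = [3, 5, 4, 2, 8].
Step 2: syndromes of r = [9, 7, 2, 4, 9] (all sums mod 11).
  S_0 = Σ v_i r_i = 3·9 + 5·7 + 4·2 + 2·4 + 8·9 = 150 ≡ 7.
  S_1 = Σ v_i α_i r_i = 3·1·9 + 5·3·7 + 4·6·2 + 2·7·4 + 8·4·9 = 524 ≡ 7.
  α_i^2 mod 11 = [1, 9, 3, 5, 5].
  S_2 = Σ v_i α_i^2 r_i = 3·1·9 + 5·9·7 + 4·3·2 + 2·5·4 + 8·5·9 = 766 ≡ 7.
  S = (7, 7, 7) ≠ 0, so r is not a codeword (an error is present).
Step 3: locate the error. For a single error e at position i, S_ℓ = v_i·e·α_i^ℓ, so α_err = S_1/S_0.
  S_0^{−1} = 7^{−1} = 8 (mod 11), so α_err = 7·8 = 56 ≡ 1 = α_1. Error position i = 1.
  Consistency check: S_2/S_1 = 7·8 = 56 ≡ 1 = α_err ✓ (single-error assumption holds).
Step 4: error magnitude e = S_0/v_1 = S_0·∏_{j≠1}(α_1 − α_j) = 7·4 = 28 ≡ 6 (mod 11).
Step 5: correct position 1: c_1 = r_1 − e = 9 − 6 ≡ 3 (mod 11). Hence c = [3, 7, 2, 4, 9].
  Check: interpolating c through the α_i gives m(x) = 1 + 2·x (degree < 2) with m(α_i) = c_i for every i, so c is indeed a codeword.


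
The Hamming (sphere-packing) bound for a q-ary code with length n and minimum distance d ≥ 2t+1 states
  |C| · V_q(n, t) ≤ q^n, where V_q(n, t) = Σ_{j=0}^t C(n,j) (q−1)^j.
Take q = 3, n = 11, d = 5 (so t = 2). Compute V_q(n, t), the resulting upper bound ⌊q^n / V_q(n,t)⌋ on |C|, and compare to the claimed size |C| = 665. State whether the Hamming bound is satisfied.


V_q(n, t) = 243, q^n = 177147, Hamming bound = 729, |C| = 665 ≤ bound (satisfied).

Step 1: Compute V_q(n, t) = Σ_{j=0}^2 C(n, j) (q−1)^j.
  j = 0: C(11,0)·(2)^0 = 1·1 = 1.
  j = 1: C(11,1)·(2)^1 = 11·2 = 22.
  j = 2: C(11,2)·(2)^2 = 55·4 = 220.
  V_q(n, t) = 1 + 22 + 220 = 243.
Step 2: q^n = 3^11 = 177147.
Step 3: Hamming bound ⌊q^n / V_q(n,t)⌋ = ⌊177147/243⌋ = 729.
Step 4: Compare |C| = 665 to 729: satisfied.
The claimed |C| lies below the Hamming bound.


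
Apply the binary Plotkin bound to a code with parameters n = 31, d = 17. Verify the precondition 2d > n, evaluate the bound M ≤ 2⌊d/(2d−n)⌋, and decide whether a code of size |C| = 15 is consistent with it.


Plotkin bound M ≤ 10; given |C| = 15 > bound (violated).

Check applicability: 2d = 34, n = 31.
2d − n = 3 > 0, so Plotkin applies.
Compute d/(2d−n) = 17/3 ≈ 5.6667.
⌊d/(2d−n)⌋ = 5.
Plotkin bound: M ≤ 2·5 = 10.
Given |C| = 15, check: VIOLATED.
This |C| is above the Plotkin bound, so no binary code with n = 31, d = 17 and 15 codewords exists.


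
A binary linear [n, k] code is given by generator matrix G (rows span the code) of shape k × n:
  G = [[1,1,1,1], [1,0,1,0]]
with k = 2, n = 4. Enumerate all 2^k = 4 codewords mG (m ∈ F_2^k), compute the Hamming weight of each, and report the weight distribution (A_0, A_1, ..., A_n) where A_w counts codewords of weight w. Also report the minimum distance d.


Weight distribution: A_0 = 1, A_2 = 2, A_4 = 1. Minimum distance d = 2.

Enumerate all 2^2 = 4 messages m ∈ F_2^2.
For each, compute codeword c = mG in F_2^4, then tally its weight.
  m = 00 → c = 0000, weight = 0.
  m = 10 → c = 1111, weight = 4.
  m = 01 → c = 1010, weight = 2.
  m = 11 → c = 0101, weight = 2.
Tally weights:
  weight 0: 1 codewords.
  weight 2: 2 codewords.
  weight 4: 1 codewords.
Minimum distance d = smallest w > 0 with A_w > 0 = 2.
Sanity: Σ A_w = 4 = 2^2 = 4 ✓.


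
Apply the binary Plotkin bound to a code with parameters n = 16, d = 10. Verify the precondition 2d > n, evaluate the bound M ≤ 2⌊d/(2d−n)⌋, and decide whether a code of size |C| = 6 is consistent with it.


Plotkin bound M ≤ 4; given |C| = 6 > bound (violated).

Check applicability: 2d = 20, n = 16.
2d − n = 4 > 0, so Plotkin applies.
Compute d/(2d−n) = 10/4 ≈ 2.5000.
⌊d/(2d−n)⌋ = 2.
Plotkin bound: M ≤ 2·2 = 4.
Given |C| = 6, check: VIOLATED.
This |C| is above the Plotkin bound, so no binary code with n = 16, d = 10 and 6 codewords exists.


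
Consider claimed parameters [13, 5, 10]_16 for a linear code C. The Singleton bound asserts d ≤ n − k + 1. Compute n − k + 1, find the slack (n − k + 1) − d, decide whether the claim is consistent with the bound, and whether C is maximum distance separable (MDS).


Singleton RHS = n − k + 1 = 9, slack = -1, bound violated (no such code; not MDS).

Singleton bound: d ≤ n − k + 1.
Here n = 13, k = 5, so n − k + 1 = 9.
Given d = 10, check d ≤ 9: NO.
Slack = (n − k + 1) − d = -1.
The slack is negative: d = 10 exceeds n − k + 1 = 9 by 1, so the Singleton bound is violated and no linear [13, 5, 10]_16 code can exist. In particular it is not MDS (MDS requires d = n − k + 1 exactly).
Description: the claimed parameters are [13, 5, 10]_16; such a code would be impossible (violates the Singleton bound).


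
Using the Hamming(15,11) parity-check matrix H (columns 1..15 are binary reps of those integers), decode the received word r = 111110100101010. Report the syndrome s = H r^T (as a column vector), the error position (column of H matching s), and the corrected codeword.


s = (1, 1, 1, 0)^T, error position = 14, corrected codeword c = 111110100101000

Compute s = H r^T mod 2 one row at a time:
  s_1 = 0 + 0 + 1 + 0 + 1 + 0 + 1 + 0 = 3 ≡ 1 (mod 2).
  s_2 = 1 + 1 + 0 + 1 + 1 + 0 + 1 + 0 = 5 ≡ 1 (mod 2).
  s_3 = 1 + 1 + 0 + 1 + 1 + 0 + 1 + 0 = 5 ≡ 1 (mod 2).
  s_4 = 1 + 1 + 1 + 1 + 0 + 0 + 0 + 0 = 4 ≡ 0 (mod 2).
s = (1, 1, 1, 0)^T — this equals column 14 of H (binary 1110), so error is at position 14.
Correct: flip bit 14 of r = 111110100101010 to get c = 111110100101000.


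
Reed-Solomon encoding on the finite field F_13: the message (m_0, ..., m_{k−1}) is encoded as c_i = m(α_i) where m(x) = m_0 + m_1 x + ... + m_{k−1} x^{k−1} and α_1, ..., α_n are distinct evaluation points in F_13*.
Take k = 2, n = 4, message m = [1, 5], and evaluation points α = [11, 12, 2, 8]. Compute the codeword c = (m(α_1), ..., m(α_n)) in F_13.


c = [4, 9, 11, 2]

Message polynomial: m(x) = 1 + 5·x (mod 13).
For each evaluation point α_i, compute m(α_i) mod 13:
  α_1 = 11: Horner steps 5 → 4, so m(11) = 4.
  α_2 = 12: Horner steps 5 → 9, so m(12) = 9.
  α_3 = 2: Horner steps 5 → 11, so m(2) = 11.
  α_4 = 8: Horner steps 5 → 2, so m(8) = 2.
Codeword c = [4, 9, 11, 2] ∈ F_13^4.


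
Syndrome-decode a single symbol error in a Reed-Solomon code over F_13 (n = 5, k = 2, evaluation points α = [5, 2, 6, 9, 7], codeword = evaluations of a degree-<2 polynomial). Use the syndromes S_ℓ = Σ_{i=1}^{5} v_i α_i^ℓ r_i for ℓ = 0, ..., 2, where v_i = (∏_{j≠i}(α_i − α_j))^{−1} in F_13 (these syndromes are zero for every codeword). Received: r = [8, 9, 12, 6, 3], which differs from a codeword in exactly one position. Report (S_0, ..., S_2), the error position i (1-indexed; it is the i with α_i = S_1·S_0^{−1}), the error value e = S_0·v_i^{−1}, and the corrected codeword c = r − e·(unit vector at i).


S = (5, 6, 2), error at position 4, error magnitude e = 8, c = [8, 9, 12, 11, 3].

Step 1: column multipliers v_i = (∏_{j≠i}(α_i − α_j))^{−1} mod 13.
  i = 1 (α = 5): (5−2)(5−6)(5−9)(5−7) = 3·(−1)·(−4)·(−2) = −24 ≡ 2, so v_1 = 2^{−1} = 7 (mod 13).
  i = 2 (α = 2): (2−5)(2−6)(2−9)(2−7) = (−3)·(−4)·(−7)·(−5) = 420 ≡ 4, so v_2 = 4^{−1} = 10 (mod 13).
  i = 3 (α = 6): (6−5)(6−2)(6−9)(6−7) = 1·4·(−3)·(−1) = 12 ≡ 12, so v_3 = 12^{−1} = 12 (mod 13).
  i = 4 (α = 9): (9−5)(9−2)(9−6)(9−7) = 4·7·3·2 = 168 ≡ 12, so v_4 = 12^{−1} = 12 (mod 13).
  i = 5 (α = 7): (7−5)(7−2)(7−6)(7−9) = 2·5·1·(−2) = −20 ≡ 6, so v_5 = 6^{−1} = 11 (mod 13).
  v = [7, 10, 12, 12, 11].
Step 2: syndromes of r = [8, 9, 12, 6, 3] (all sums mod 13).
  S_0 = Σ v_i r_i = 7·8 + 10·9 + 12·12 + 12·6 + 11·3 = 395 ≡ 5.
  S_1 = Σ v_i α_i r_i = 7·5·8 + 10·2·9 + 12·6·12 + 12·9·6 + 11·7·3 = 2203 ≡ 6.
  α_i^2 mod 13 = [12, 4, 10, 3, 10].
  S_2 = Σ v_i α_i^2 r_i = 7·12·8 + 10·4·9 + 12·10·12 + 12·3·6 + 11·10·3 = 3018 ≡ 2.
  S = (5, 6, 2) ≠ 0, so r is not a codeword (an error is present).
Step 3: locate the error. For a single error e at position i, S_ℓ = v_i·e·α_i^ℓ, so α_err = S_1/S_0.
  S_0^{−1} = 5^{−1} = 8 (mod 13), so α_err = 6·8 = 48 ≡ 9 = α_4. Error position i = 4.
  Consistency check: S_2/S_1 = 2·11 = 22 ≡ 9 = α_err ✓ (single-error assumption holds).
Step 4: error magnitude e = S_0/v_4 = S_0·∏_{j≠4}(α_4 − α_j) = 5·12 = 60 ≡ 8 (mod 13).
Step 5: correct position 4: c_4 = r_4 − e = 6 − 8 ≡ 11 (mod 13). Hence c = [8, 9, 12, 11, 3].
  Check: interpolating c through the α_i gives m(x) = 1 + 4·x (degree < 2) with m(α_i) = c_i for every i, so c is indeed a codeword.


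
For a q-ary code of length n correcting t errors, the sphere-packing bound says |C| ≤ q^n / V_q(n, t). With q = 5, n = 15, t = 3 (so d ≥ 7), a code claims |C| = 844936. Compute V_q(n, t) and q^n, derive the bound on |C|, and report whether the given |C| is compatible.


V_q(n, t) = 30861, q^n = 30517578125, Hamming bound = 988871, |C| = 844936 ≤ bound (satisfied).

Step 1: Compute V_q(n, t) = Σ_{j=0}^3 C(n, j) (q−1)^j.
  j = 0: C(15,0)·(4)^0 = 1·1 = 1.
  j = 1: C(15,1)·(4)^1 = 15·4 = 60.
  j = 2: C(15,2)·(4)^2 = 105·16 = 1680.
  j = 3: C(15,3)·(4)^3 = 455·64 = 29120.
  V_q(n, t) = 1 + 60 + 1680 + 29120 = 30861.
Step 2: q^n = 5^15 = 30517578125.
Step 3: Hamming bound ⌊q^n / V_q(n,t)⌋ = ⌊30517578125/30861⌋ = 988871.
Step 4: Compare |C| = 844936 to 988871: satisfied.
The claimed |C| lies below the Hamming bound.


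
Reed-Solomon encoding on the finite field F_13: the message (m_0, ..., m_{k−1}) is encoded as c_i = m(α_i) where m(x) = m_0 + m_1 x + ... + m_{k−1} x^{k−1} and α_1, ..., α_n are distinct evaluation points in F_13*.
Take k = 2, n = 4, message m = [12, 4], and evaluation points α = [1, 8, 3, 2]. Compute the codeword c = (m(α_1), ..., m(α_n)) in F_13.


c = [3, 5, 11, 7]

Message polynomial: m(x) = 12 + 4·x (mod 13).
For each evaluation point α_i, compute m(α_i) mod 13:
  α_1 = 1: Horner steps 4 → 3, so m(1) = 3.
  α_2 = 8: Horner steps 4 → 5, so m(8) = 5.
  α_3 = 3: Horner steps 4 → 11, so m(3) = 11.
  α_4 = 2: Horner steps 4 → 7, so m(2) = 7.
Codeword c = [3, 5, 11, 7] ∈ F_13^4.


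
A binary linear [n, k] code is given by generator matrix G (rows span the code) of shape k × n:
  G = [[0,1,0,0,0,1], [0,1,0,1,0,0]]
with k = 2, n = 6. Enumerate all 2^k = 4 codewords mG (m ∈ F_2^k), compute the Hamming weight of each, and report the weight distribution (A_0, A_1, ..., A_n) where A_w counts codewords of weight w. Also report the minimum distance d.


Weight distribution: A_0 = 1, A_2 = 3. Minimum distance d = 2.

Enumerate all 2^2 = 4 messages m ∈ F_2^2.
For each, compute codeword c = mG in F_2^6, then tally its weight.
  m = 00 → c = 000000, weight = 0.
  m = 10 → c = 010001, weight = 2.
  m = 01 → c = 010100, weight = 2.
  m = 11 → c = 000101, weight = 2.
Tally weights:
  weight 0: 1 codewords.
  weight 2: 3 codewords.
Minimum distance d = smallest w > 0 with A_w > 0 = 2.
Sanity: Σ A_w = 4 = 2^2 = 4 ✓.


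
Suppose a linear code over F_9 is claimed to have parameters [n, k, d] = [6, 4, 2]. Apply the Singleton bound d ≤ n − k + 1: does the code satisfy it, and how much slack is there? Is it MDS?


Singleton RHS = n − k + 1 = 3, slack = 1, bound satisfied, not MDS.

Singleton bound: d ≤ n − k + 1.
Here n = 6, k = 4, so n − k + 1 = 3.
Given d = 2, check d ≤ 3: YES.
Slack = (n − k + 1) − d = 1.
The code is NOT MDS (slack = 1 > 0).
Description: the claimed parameters are [6, 4, 2]_9; such a code would be non-MDS.


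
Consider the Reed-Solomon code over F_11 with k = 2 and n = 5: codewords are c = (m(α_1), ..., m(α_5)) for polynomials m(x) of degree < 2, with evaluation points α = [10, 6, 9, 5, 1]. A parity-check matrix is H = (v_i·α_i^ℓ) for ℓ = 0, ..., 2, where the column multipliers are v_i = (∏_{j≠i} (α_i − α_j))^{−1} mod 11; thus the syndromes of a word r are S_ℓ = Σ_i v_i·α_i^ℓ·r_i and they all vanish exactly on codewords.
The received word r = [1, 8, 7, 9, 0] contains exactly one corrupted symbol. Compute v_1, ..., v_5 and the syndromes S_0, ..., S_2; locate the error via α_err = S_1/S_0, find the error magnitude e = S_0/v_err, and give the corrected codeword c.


S = (1, 6, 3), error at position 2, error magnitude e = 5, c = [1, 3, 7, 9, 0].

Step 1: column multipliers v_i = (∏_{j≠i}(α_i − α_j))^{−1} mod 11.
  i = 1 (α = 10): (10−6)(10−9)(10−5)(10−1) = 4·1·5·9 = 180 ≡ 4, so v_1 = 4^{−1} = 3 (mod 11).
  i = 2 (α = 6): (6−10)(6−9)(6−5)(6−1) = (−4)·(−3)·1·5 = 60 ≡ 5, so v_2 = 5^{−1} = 9 (mod 11).
  i = 3 (α = 9): (9−10)(9−6)(9−5)(9−1) = (−1)·3·4·8 = −96 ≡ 3, so v_3 = 3^{−1} = 4 (mod 11).
  i = 4 (α = 5): (5−10)(5−6)(5−9)(5−1) = (−5)·(−1)·(−4)·4 = −80 ≡ 8, so v_4 = 8^{−1} = 7 (mod 11).
  i = 5 (α = 1): (1−10)(1−6)(1−9)(1−5) = (−9)·(−5)·(−8)·(−4) = 1440 ≡ 10, so v_5 = 10^{−1} = 10 (mod 11).
  v = [3, 9, 4, 7, 10].
Step 2: syndromes of r = [1, 8, 7, 9, 0] (all sums mod 11).
  S_0 = Σ v_i r_i = 3·1 + 9·8 + 4·7 + 7·9 + 10·0 = 166 ≡ 1.
  S_1 = Σ v_i α_i r_i = 3·10·1 + 9·6·8 + 4·9·7 + 7·5·9 + 10·1·0 = 1029 ≡ 6.
  α_i^2 mod 11 = [1, 3, 4, 3, 1].
  S_2 = Σ v_i α_i^2 r_i = 3·1·1 + 9·3·8 + 4·4·7 + 7·3·9 + 10·1·0 = 520 ≡ 3.
  S = (1, 6, 3) ≠ 0, so r is not a codeword (an error is present).
Step 3: locate the error. For a single error e at position i, S_ℓ = v_i·e·α_i^ℓ, so α_err = S_1/S_0.
  S_0^{−1} = 1^{−1} = 1 (mod 11), so α_err = 6·1 = 6 ≡ 6 = α_2. Error position i = 2.
  Consistency check: S_2/S_1 = 3·2 = 6 ≡ 6 = α_err ✓ (single-error assumption holds).
Step 4: error magnitude e = S_0/v_2 = S_0·∏_{j≠2}(α_2 − α_j) = 1·5 = 5 ≡ 5 (mod 11).
Step 5: correct position 2: c_2 = r_2 − e = 8 − 5 ≡ 3 (mod 11). Hence c = [1, 3, 7, 9, 0].
  Check: interpolating c through the α_i gives m(x) = 6 + 5·x (degree < 2) with m(α_i) = c_i for every i, so c is indeed a codeword.
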